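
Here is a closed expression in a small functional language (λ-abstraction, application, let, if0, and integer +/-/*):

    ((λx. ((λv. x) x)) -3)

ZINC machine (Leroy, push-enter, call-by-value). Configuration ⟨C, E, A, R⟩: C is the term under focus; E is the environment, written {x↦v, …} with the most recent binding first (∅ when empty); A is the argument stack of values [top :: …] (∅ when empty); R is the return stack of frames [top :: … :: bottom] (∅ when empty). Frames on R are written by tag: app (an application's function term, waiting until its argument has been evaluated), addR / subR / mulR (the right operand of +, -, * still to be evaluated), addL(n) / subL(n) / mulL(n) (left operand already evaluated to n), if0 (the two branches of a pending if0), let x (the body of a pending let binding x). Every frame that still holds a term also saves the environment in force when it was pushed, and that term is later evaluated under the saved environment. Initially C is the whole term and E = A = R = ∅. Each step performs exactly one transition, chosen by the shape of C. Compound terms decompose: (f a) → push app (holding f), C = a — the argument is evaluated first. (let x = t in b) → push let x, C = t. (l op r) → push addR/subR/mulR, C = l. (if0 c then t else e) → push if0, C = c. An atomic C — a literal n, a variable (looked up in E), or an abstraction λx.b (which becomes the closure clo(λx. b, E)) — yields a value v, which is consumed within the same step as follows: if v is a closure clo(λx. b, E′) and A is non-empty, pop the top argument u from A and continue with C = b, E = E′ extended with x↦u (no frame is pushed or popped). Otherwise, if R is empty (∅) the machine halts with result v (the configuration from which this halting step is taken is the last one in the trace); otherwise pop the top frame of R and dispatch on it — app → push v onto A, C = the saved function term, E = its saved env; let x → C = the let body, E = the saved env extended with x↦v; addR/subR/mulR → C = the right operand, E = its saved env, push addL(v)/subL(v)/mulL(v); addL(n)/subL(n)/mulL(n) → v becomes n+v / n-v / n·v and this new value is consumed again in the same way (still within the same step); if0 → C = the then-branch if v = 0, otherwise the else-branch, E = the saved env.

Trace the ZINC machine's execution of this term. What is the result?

Answer: -3

Machine steps:
[0] <C=((λx. ((λv. x) x)) -3), E=∅, A=∅, R=∅>
[1] <C=-3, E=∅, A=∅, R=[app]>
[2] <C=(λx. ((λv. x) x)), E=∅, A=[-3], R=∅>
[3] <C=((λv. x) x), E={x↦-3}, A=∅, R=∅>
[4] <C=x, E={x↦-3}, A=∅, R=[app]>
[5] <C=(λv. x), E={x↦-3}, A=[-3], R=∅>
[6] <C=x, E={v↦-3, x↦-3}, A=∅, R=∅>
→ final value -3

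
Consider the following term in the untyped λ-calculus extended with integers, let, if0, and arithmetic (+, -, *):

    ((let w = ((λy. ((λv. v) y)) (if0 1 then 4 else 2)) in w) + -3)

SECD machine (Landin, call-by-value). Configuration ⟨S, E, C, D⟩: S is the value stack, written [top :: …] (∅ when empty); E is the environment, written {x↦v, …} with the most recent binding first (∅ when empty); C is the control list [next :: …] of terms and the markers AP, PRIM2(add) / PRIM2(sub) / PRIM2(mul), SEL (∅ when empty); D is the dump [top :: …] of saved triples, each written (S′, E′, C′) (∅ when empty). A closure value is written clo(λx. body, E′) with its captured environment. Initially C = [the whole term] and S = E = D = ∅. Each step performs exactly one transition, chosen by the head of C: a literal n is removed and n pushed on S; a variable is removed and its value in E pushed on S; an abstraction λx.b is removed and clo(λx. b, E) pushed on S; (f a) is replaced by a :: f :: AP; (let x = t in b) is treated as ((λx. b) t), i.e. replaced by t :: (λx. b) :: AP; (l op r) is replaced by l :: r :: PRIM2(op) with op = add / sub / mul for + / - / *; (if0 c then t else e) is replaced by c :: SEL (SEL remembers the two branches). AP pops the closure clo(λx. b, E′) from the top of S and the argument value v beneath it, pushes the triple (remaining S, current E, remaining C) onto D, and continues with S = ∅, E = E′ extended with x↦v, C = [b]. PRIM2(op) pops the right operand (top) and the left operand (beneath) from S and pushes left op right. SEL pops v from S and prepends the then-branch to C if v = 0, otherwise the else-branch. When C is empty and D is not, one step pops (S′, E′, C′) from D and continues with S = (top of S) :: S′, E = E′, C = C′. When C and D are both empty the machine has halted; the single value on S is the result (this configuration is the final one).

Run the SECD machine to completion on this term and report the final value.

Answer: -1

Derivation:
[0] ⟨S=∅; E=∅; C=[((let w = ((λy. ((λv. v) y)) (if0 1 then 4 else 2)) in w) + -3)]; D=∅⟩
[1] ⟨S=∅; E=∅; C=[(let w = ((λy. ((λv. v) y)) (if0 1 then 4 else 2)) in w) :: -3 :: PRIM2(add)]; D=∅⟩
[2] ⟨S=∅; E=∅; C=[((λy. ((λv. v) y)) (if0 1 then 4 else 2)) :: (λw. w) :: AP :: -3 :: PRIM2(add)]; D=∅⟩
[3] ⟨S=∅; E=∅; C=[(if0 1 then 4 else 2) :: (λy. ((λv. v) y)) :: AP :: (λw. w) :: AP :: -3 :: PRIM2(add)]; D=∅⟩
[4] ⟨S=∅; E=∅; C=[1 :: SEL :: (λy. ((λv. v) y)) :: AP :: (λw. w) :: AP :: -3 :: PRIM2(add)]; D=∅⟩
[5] ⟨S=[1]; E=∅; C=[SEL :: (λy. ((λv. v) y)) :: AP :: (λw. w) :: AP :: -3 :: PRIM2(add)]; D=∅⟩
[6] ⟨S=∅; E=∅; C=[2 :: (λy. ((λv. v) y)) :: AP :: (λw. w) :: AP :: -3 :: PRIM2(add)]; D=∅⟩
[7] ⟨S=[2]; E=∅; C=[(λy. ((λv. v) y)) :: AP :: (λw. w) :: AP :: -3 :: PRIM2(add)]; D=∅⟩
[8] ⟨S=[clo(λy. ((λv. v) y), ∅) :: 2]; E=∅; C=[AP :: (λw. w) :: AP :: -3 :: PRIM2(add)]; D=∅⟩
[9] ⟨S=∅; E={y↦2}; C=[((λv. v) y)]; D=[(∅, ∅, [(λw. w) :: AP :: -3 :: PRIM2(add)])]⟩
[10] ⟨S=∅; E={y↦2}; C=[y :: (λv. v) :: AP]; D=[(∅, ∅, [(λw. w) :: AP :: -3 :: PRIM2(add)])]⟩
[11] ⟨S=[2]; E={y↦2}; C=[(λv. v) :: AP]; D=[(∅, ∅, [(λw. w) :: AP :: -3 :: PRIM2(add)])]⟩
[12] ⟨S=[clo(λv. v, {y↦2}) :: 2]; E={y↦2}; C=[AP]; D=[(∅, ∅, [(λw. w) :: AP :: -3 :: PRIM2(add)])]⟩
[13] ⟨S=∅; E={v↦2, y↦2}; C=[v]; D=[(∅, {y↦2}, ∅) :: (∅, ∅, [(λw. w) :: AP :: -3 :: PRIM2(add)])]⟩
[14] ⟨S=[2]; E={v↦2, y↦2}; C=∅; D=[(∅, {y↦2}, ∅) :: (∅, ∅, [(λw. w) :: AP :: -3 :: PRIM2(add)])]⟩
[15] ⟨S=[2]; E={y↦2}; C=∅; D=[(∅, ∅, [(λw. w) :: AP :: -3 :: PRIM2(add)])]⟩
[16] ⟨S=[2]; E=∅; C=[(λw. w) :: AP :: -3 :: PRIM2(add)]; D=∅⟩
[17] ⟨S=[clo(λw. w, ∅) :: 2]; E=∅; C=[AP :: -3 :: PRIM2(add)]; D=∅⟩
[18] ⟨S=∅; E={w↦2}; C=[w]; D=[(∅, ∅, [-3 :: PRIM2(add)])]⟩
[19] ⟨S=[2]; E={w↦2}; C=∅; D=[(∅, ∅, [-3 :: PRIM2(add)])]⟩
[20] ⟨S=[2]; E=∅; C=[-3 :: PRIM2(add)]; D=∅⟩
[21] ⟨S=[-3 :: 2]; E=∅; C=[PRIM2(add)]; D=∅⟩
[22] ⟨S=[-1]; E=∅; C=∅; D=∅⟩
→ final value -1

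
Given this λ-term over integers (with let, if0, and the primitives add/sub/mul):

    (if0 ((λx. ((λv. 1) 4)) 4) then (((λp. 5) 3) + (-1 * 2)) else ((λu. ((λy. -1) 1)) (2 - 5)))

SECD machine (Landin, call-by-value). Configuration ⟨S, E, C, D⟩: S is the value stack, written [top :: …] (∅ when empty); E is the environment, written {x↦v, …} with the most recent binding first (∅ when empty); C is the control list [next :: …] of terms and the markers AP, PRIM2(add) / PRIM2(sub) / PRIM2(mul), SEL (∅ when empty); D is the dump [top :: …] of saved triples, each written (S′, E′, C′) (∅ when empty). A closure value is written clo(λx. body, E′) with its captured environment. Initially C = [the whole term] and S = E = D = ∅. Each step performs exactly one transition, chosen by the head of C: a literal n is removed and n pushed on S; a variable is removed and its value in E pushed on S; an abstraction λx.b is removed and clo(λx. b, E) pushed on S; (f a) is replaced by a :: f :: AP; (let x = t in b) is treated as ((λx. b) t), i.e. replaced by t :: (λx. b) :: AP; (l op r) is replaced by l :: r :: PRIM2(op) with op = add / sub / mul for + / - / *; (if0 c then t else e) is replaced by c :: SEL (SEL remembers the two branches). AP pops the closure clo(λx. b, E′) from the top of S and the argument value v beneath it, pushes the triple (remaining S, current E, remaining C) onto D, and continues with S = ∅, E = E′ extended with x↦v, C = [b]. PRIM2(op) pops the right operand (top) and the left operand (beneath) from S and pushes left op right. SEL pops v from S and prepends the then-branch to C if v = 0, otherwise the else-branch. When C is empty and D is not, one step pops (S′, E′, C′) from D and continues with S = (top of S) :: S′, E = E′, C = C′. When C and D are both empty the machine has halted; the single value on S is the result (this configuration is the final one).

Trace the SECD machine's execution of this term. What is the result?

step 0: [S=∅ | E=∅ | C=[(if0 ((λx. ((λv. 1) 4)) 4) then (((λp. 5) 3) + (-1 * 2)) else ((λu. ((λy. -1) 1)) (2 - 5)))] | D=∅]
step 1: [S=∅ | E=∅ | C=[((λx. ((λv. 1) 4)) 4) :: SEL] | D=∅]
step 2: [S=∅ | E=∅ | C=[4 :: (λx. ((λv. 1) 4)) :: AP :: SEL] | D=∅]
step 3: [S=[4] | E=∅ | C=[(λx. ((λv. 1) 4)) :: AP :: SEL] | D=∅]
step 4: [S=[clo(λx. ((λv. 1) 4), ∅) :: 4] | E=∅ | C=[AP :: SEL] | D=∅]
step 5: [S=∅ | E={x↦4} | C=[((λv. 1) 4)] | D=[(∅, ∅, [SEL])]]
step 6: [S=∅ | E={x↦4} | C=[4 :: (λv. 1) :: AP] | D=[(∅, ∅, [SEL])]]
step 7: [S=[4] | E={x↦4} | C=[(λv. 1) :: AP] | D=[(∅, ∅, [SEL])]]
step 8: [S=[clo(λv. 1, {x↦4}) :: 4] | E={x↦4} | C=[AP] | D=[(∅, ∅, [SEL])]]
step 9: [S=∅ | E={v↦4, x↦4} | C=[1] | D=[(∅, {x↦4}, ∅) :: (∅, ∅, [SEL])]]
step 10: [S=[1] | E={v↦4, x↦4} | C=∅ | D=[(∅, {x↦4}, ∅) :: (∅, ∅, [SEL])]]
step 11: [S=[1] | E={x↦4} | C=∅ | D=[(∅, ∅, [SEL])]]
step 12: [S=[1] | E=∅ | C=[SEL] | D=∅]
step 13: [S=∅ | E=∅ | C=[((λu. ((λy. -1) 1)) (2 - 5))] | D=∅]
step 14: [S=∅ | E=∅ | C=[(2 - 5) :: (λu. ((λy. -1) 1)) :: AP] | D=∅]
step 15: [S=∅ | E=∅ | C=[2 :: 5 :: PRIM2(sub) :: (λu. ((λy. -1) 1)) :: AP] | D=∅]
step 16: [S=[2] | E=∅ | C=[5 :: PRIM2(sub) :: (λu. ((λy. -1) 1)) :: AP] | D=∅]
step 17: [S=[5 :: 2] | E=∅ | C=[PRIM2(sub) :: (λu. ((λy. -1) 1)) :: AP] | D=∅]
step 18: [S=[-3] | E=∅ | C=[(λu. ((λy. -1) 1)) :: AP] | D=∅]
step 19: [S=[clo(λu. ((λy. -1) 1), ∅) :: -3] | E=∅ | C=[AP] | D=∅]
step 20: [S=∅ | E={u↦-3} | C=[((λy. -1) 1)] | D=[(∅, ∅, ∅)]]
step 21: [S=∅ | E={u↦-3} | C=[1 :: (λy. -1) :: AP] | D=[(∅, ∅, ∅)]]
step 22: [S=[1] | E={u↦-3} | C=[(λy. -1) :: AP] | D=[(∅, ∅, ∅)]]
step 23: [S=[clo(λy. -1, {u↦-3}) :: 1] | E={u↦-3} | C=[AP] | D=[(∅, ∅, ∅)]]
step 24: [S=∅ | E={y↦1, u↦-3} | C=[-1] | D=[(∅, {u↦-3}, ∅) :: (∅, ∅, ∅)]]
step 25: [S=[-1] | E={y↦1, u↦-3} | C=∅ | D=[(∅, {u↦-3}, ∅) :: (∅, ∅, ∅)]]
step 26: [S=[-1] | E={u↦-3} | C=∅ | D=[(∅, ∅, ∅)]]
step 27: [S=[-1] | E=∅ | C=∅ | D=∅]
→ final value -1

Answer: -1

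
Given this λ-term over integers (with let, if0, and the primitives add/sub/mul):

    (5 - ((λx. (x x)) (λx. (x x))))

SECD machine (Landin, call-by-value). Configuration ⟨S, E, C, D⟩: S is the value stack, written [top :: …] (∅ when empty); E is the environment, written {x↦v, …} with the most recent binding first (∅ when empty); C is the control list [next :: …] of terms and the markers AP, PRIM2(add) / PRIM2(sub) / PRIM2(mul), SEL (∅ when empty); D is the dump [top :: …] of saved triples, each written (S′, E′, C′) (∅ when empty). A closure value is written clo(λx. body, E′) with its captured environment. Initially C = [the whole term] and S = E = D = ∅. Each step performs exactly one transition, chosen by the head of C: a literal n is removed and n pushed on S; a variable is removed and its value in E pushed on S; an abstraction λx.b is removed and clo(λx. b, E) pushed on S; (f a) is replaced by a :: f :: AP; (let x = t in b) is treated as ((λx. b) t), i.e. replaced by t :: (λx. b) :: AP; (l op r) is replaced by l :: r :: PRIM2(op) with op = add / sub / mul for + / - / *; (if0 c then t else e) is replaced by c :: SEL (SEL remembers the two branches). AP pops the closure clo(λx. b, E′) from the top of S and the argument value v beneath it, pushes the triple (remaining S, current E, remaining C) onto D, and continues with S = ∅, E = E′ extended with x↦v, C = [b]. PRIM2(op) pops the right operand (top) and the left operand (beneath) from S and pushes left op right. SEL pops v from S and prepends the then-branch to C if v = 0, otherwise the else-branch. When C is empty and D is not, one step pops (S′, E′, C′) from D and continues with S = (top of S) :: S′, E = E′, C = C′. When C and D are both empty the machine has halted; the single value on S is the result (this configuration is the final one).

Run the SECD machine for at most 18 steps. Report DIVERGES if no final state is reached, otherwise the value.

Answer: DIVERGES (no final state within 18 steps)

Execution trace:
step 0: ⟨S=∅; E=∅; C=[(5 - ((λx. (x x)) (λx. (x x))))]; D=∅⟩
step 1: ⟨S=∅; E=∅; C=[5 :: ((λx. (x x)) (λx. (x x))) :: PRIM2(sub)]; D=∅⟩
step 2: ⟨S=[5]; E=∅; C=[((λx. (x x)) (λx. (x x))) :: PRIM2(sub)]; D=∅⟩
step 3: ⟨S=[5]; E=∅; C=[(λx. (x x)) :: (λx. (x x)) :: AP :: PRIM2(sub)]; D=∅⟩
step 4: ⟨S=[clo(λx. (x x), ∅) :: 5]; E=∅; C=[(λx. (x x)) :: AP :: PRIM2(sub)]; D=∅⟩
step 5: ⟨S=[clo(λx. (x x), ∅) :: clo(λx. (x x), ∅) :: 5]; E=∅; C=[AP :: PRIM2(sub)]; D=∅⟩
step 6: ⟨S=∅; E={x↦clo(λx. (x x), ∅)}; C=[(x x)]; D=[([5], ∅, [PRIM2(sub)])]⟩
step 7: ⟨S=∅; E={x↦clo(λx. (x x), ∅)}; C=[x :: x :: AP]; D=[([5], ∅, [PRIM2(sub)])]⟩
step 8: ⟨S=[clo(λx. (x x), ∅)]; E={x↦clo(λx. (x x), ∅)}; C=[x :: AP]; D=[([5], ∅, [PRIM2(sub)])]⟩
step 9: ⟨S=[clo(λx. (x x), ∅) :: clo(λx. (x x), ∅)]; E={x↦clo(λx. (x x), ∅)}; C=[AP]; D=[([5], ∅, [PRIM2(sub)])]⟩
step 10: ⟨S=∅; E={x↦clo(λx. (x x), ∅)}; C=[(x x)]; D=[(∅, {x↦clo(λx. (x x), ∅)}, ∅) :: ([5], ∅, [PRIM2(sub)])]⟩
step 11: ⟨S=∅; E={x↦clo(λx. (x x), ∅)}; C=[x :: x :: AP]; D=[(∅, {x↦clo(λx. (x x), ∅)}, ∅) :: ([5], ∅, [PRIM2(sub)])]⟩
step 12: ⟨S=[clo(λx. (x x), ∅)]; E={x↦clo(λx. (x x), ∅)}; C=[x :: AP]; D=[(∅, {x↦clo(λx. (x x), ∅)}, ∅) :: ([5], ∅, [PRIM2(sub)])]⟩
step 13: ⟨S=[clo(λx. (x x), ∅) :: clo(λx. (x x), ∅)]; E={x↦clo(λx. (x x), ∅)}; C=[AP]; D=[(∅, {x↦clo(λx. (x x), ∅)}, ∅) :: ([5], ∅, [PRIM2(sub)])]⟩
step 14: ⟨S=∅; E={x↦clo(λx. (x x), ∅)}; C=[(x x)]; D=[(∅, {x↦clo(λx. (x x), ∅)}, ∅) :: (∅, {x↦clo(λx. (x x), ∅)}, ∅) :: ([5], ∅, [PRIM2(sub)])]⟩
step 15: ⟨S=∅; E={x↦clo(λx. (x x), ∅)}; C=[x :: x :: AP]; D=[(∅, {x↦clo(λx. (x x), ∅)}, ∅) :: (∅, {x↦clo(λx. (x x), ∅)}, ∅) :: ([5], ∅, [PRIM2(sub)])]⟩
step 16: ⟨S=[clo(λx. (x x), ∅)]; E={x↦clo(λx. (x x), ∅)}; C=[x :: AP]; D=[(∅, {x↦clo(λx. (x x), ∅)}, ∅) :: (∅, {x↦clo(λx. (x x), ∅)}, ∅) :: ([5], ∅, [PRIM2(sub)])]⟩
step 17: ⟨S=[clo(λx. (x x), ∅) :: clo(λx. (x x), ∅)]; E={x↦clo(λx. (x x), ∅)}; C=[AP]; D=[(∅, {x↦clo(λx. (x x), ∅)}, ∅) :: (∅, {x↦clo(λx. (x x), ∅)}, ∅) :: ([5], ∅, [PRIM2(sub)])]⟩
step 18: ⟨S=∅; E={x↦clo(λx. (x x), ∅)}; C=[(x x)]; D=[(∅, {x↦clo(λx. (x x), ∅)}, ∅) :: (∅, {x↦clo(λx. (x x), ∅)}, ∅) :: (∅, {x↦clo(λx. (x x), ∅)}, ∅) :: ([5], ∅, [PRIM2(sub)])]⟩
→ 18 transitions taken and the configuration is still not final: no result within 18 steps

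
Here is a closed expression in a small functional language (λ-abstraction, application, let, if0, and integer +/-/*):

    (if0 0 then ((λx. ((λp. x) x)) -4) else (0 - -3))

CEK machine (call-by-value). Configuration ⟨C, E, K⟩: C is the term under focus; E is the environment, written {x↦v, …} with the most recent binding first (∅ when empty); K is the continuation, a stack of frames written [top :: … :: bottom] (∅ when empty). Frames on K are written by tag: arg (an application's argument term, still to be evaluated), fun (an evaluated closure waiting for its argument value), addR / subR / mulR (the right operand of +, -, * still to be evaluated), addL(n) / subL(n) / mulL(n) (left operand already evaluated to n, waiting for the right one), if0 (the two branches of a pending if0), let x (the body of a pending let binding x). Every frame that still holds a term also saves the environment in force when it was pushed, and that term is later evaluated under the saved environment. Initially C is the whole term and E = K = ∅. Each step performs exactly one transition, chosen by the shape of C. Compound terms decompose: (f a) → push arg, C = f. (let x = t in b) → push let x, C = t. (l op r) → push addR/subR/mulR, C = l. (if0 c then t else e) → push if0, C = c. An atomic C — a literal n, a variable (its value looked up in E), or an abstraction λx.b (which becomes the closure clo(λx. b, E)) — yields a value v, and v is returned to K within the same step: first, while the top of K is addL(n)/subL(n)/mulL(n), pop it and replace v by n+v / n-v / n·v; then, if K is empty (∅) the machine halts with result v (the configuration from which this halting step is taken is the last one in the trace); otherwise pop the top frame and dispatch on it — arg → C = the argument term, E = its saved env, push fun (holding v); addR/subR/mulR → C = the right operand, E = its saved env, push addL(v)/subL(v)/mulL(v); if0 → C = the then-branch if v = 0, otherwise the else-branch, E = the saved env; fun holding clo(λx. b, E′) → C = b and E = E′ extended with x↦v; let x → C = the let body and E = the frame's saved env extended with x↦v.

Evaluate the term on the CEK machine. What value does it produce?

[0] <C=(if0 0 then ((λx. ((λp. x) x)) -4) else (0 - -3)), E=∅, K=∅>
[1] <C=0, E=∅, K=[if0]>
[2] <C=((λx. ((λp. x) x)) -4), E=∅, K=∅>
[3] <C=(λx. ((λp. x) x)), E=∅, K=[arg]>
[4] <C=-4, E=∅, K=[fun]>
[5] <C=((λp. x) x), E={x↦-4}, K=∅>
[6] <C=(λp. x), E={x↦-4}, K=[arg]>
[7] <C=x, E={x↦-4}, K=[fun]>
[8] <C=x, E={p↦-4, x↦-4}, K=∅>
→ final value -4

Answer: -4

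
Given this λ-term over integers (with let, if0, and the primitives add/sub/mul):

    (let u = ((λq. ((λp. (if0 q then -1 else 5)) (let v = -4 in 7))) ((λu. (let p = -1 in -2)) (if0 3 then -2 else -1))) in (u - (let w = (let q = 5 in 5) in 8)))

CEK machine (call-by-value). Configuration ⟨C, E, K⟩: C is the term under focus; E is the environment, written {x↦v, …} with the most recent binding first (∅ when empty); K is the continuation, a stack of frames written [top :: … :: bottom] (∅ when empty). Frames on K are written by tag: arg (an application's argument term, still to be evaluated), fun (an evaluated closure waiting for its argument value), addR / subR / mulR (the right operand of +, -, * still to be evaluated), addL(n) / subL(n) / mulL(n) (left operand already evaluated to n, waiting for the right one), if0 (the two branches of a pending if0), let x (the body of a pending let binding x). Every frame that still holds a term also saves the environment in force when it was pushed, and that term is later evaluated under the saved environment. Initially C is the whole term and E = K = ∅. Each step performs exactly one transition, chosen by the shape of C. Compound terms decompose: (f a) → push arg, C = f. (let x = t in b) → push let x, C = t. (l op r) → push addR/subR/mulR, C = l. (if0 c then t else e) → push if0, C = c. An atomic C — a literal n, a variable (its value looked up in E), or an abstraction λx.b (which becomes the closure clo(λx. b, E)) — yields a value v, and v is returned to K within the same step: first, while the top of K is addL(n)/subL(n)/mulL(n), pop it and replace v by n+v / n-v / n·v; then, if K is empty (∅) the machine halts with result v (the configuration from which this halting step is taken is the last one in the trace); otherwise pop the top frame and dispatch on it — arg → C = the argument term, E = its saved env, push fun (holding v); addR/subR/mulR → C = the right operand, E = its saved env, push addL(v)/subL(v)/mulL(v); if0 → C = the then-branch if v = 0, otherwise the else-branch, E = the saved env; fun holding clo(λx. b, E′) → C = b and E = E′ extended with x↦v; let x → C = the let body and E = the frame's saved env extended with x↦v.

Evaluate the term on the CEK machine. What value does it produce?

Answer: -3

Derivation:
step 0: <C=(let u = ((λq. ((λp. (if0 q then -1 else 5)) (let v = -4 in 7))) ((λu. (let p = -1 in -2)) (if0 3 then -2 else -1))) in (u - (let w = (let q = 5 in 5) in 8))), E=∅, K=∅>
step 1: <C=((λq. ((λp. (if0 q then -1 else 5)) (let v = -4 in 7))) ((λu. (let p = -1 in -2)) (if0 3 then -2 else -1))), E=∅, K=[let u]>
step 2: <C=(λq. ((λp. (if0 q then -1 else 5)) (let v = -4 in 7))), E=∅, K=[arg :: let u]>
step 3: <C=((λu. (let p = -1 in -2)) (if0 3 then -2 else -1)), E=∅, K=[fun :: let u]>
step 4: <C=(λu. (let p = -1 in -2)), E=∅, K=[arg :: fun :: let u]>
step 5: <C=(if0 3 then -2 else -1), E=∅, K=[fun :: fun :: let u]>
step 6: <C=3, E=∅, K=[if0 :: fun :: fun :: let u]>
step 7: <C=-1, E=∅, K=[fun :: fun :: let u]>
step 8: <C=(let p = -1 in -2), E={u↦-1}, K=[fun :: let u]>
step 9: <C=-1, E={u↦-1}, K=[let p :: fun :: let u]>
step 10: <C=-2, E={p↦-1, u↦-1}, K=[fun :: let u]>
step 11: <C=((λp. (if0 q then -1 else 5)) (let v = -4 in 7)), E={q↦-2}, K=[let u]>
step 12: <C=(λp. (if0 q then -1 else 5)), E={q↦-2}, K=[arg :: let u]>
step 13: <C=(let v = -4 in 7), E={q↦-2}, K=[fun :: let u]>
step 14: <C=-4, E={q↦-2}, K=[let v :: fun :: let u]>
step 15: <C=7, E={v↦-4, q↦-2}, K=[fun :: let u]>
step 16: <C=(if0 q then -1 else 5), E={p↦7, q↦-2}, K=[let u]>
step 17: <C=q, E={p↦7, q↦-2}, K=[if0 :: let u]>
step 18: <C=5, E={p↦7, q↦-2}, K=[let u]>
step 19: <C=(u - (let w = (let q = 5 in 5) in 8)), E={u↦5}, K=∅>
step 20: <C=u, E={u↦5}, K=[subR]>
step 21: <C=(let w = (let q = 5 in 5) in 8), E={u↦5}, K=[subL(5)]>
step 22: <C=(let q = 5 in 5), E={u↦5}, K=[let w :: subL(5)]>
step 23: <C=5, E={u↦5}, K=[let q :: let w :: subL(5)]>
step 24: <C=5, E={q↦5, u↦5}, K=[let w :: subL(5)]>
step 25: <C=8, E={w↦5, u↦5}, K=[subL(5)]>
→ final value -3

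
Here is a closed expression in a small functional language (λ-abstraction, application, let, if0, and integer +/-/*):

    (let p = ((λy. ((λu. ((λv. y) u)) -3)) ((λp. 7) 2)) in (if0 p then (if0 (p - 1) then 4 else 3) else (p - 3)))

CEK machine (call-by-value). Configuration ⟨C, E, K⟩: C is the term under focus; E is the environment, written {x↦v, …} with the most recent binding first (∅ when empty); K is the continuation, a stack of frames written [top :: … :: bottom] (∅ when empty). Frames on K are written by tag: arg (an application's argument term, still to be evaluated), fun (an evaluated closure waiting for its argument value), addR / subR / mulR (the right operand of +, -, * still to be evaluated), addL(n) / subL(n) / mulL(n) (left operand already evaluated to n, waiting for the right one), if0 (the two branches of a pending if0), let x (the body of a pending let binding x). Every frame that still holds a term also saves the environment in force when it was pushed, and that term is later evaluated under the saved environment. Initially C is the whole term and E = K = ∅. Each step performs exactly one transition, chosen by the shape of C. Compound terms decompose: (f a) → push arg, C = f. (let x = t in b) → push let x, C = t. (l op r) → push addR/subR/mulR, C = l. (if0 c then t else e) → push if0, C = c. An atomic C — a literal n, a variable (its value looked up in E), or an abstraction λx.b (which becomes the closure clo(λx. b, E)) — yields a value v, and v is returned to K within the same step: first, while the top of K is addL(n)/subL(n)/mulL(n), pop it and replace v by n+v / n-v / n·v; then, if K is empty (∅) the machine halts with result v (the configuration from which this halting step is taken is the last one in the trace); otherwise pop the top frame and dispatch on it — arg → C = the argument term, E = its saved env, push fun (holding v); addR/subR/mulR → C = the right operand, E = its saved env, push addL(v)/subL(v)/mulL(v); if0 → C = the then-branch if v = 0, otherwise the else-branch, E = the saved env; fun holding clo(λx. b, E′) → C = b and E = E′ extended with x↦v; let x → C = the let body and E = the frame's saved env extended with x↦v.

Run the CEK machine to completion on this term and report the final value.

Answer: 4

Machine steps:
[0] [C=(let p = ((λy. ((λu. ((λv. y) u)) -3)) ((λp. 7) 2)) in (if0 p then (if0 (p - 1) then 4 else 3) else (p - 3))) | E=∅ | K=∅]
[1] [C=((λy. ((λu. ((λv. y) u)) -3)) ((λp. 7) 2)) | E=∅ | K=[let p]]
[2] [C=(λy. ((λu. ((λv. y) u)) -3)) | E=∅ | K=[arg :: let p]]
[3] [C=((λp. 7) 2) | E=∅ | K=[fun :: let p]]
[4] [C=(λp. 7) | E=∅ | K=[arg :: fun :: let p]]
[5] [C=2 | E=∅ | K=[fun :: fun :: let p]]
[6] [C=7 | E={p↦2} | K=[fun :: let p]]
[7] [C=((λu. ((λv. y) u)) -3) | E={y↦7} | K=[let p]]
[8] [C=(λu. ((λv. y) u)) | E={y↦7} | K=[arg :: let p]]
[9] [C=-3 | E={y↦7} | K=[fun :: let p]]
[10] [C=((λv. y) u) | E={u↦-3, y↦7} | K=[let p]]
[11] [C=(λv. y) | E={u↦-3, y↦7} | K=[arg :: let p]]
[12] [C=u | E={u↦-3, y↦7} | K=[fun :: let p]]
[13] [C=y | E={v↦-3, u↦-3, y↦7} | K=[let p]]
[14] [C=(if0 p then (if0 (p - 1) then 4 else 3) else (p - 3)) | E={p↦7} | K=∅]
[15] [C=p | E={p↦7} | K=[if0]]
[16] [C=(p - 3) | E={p↦7} | K=∅]
[17] [C=p | E={p↦7} | K=[subR]]
[18] [C=3 | E={p↦7} | K=[subL(7)]]
→ final value 4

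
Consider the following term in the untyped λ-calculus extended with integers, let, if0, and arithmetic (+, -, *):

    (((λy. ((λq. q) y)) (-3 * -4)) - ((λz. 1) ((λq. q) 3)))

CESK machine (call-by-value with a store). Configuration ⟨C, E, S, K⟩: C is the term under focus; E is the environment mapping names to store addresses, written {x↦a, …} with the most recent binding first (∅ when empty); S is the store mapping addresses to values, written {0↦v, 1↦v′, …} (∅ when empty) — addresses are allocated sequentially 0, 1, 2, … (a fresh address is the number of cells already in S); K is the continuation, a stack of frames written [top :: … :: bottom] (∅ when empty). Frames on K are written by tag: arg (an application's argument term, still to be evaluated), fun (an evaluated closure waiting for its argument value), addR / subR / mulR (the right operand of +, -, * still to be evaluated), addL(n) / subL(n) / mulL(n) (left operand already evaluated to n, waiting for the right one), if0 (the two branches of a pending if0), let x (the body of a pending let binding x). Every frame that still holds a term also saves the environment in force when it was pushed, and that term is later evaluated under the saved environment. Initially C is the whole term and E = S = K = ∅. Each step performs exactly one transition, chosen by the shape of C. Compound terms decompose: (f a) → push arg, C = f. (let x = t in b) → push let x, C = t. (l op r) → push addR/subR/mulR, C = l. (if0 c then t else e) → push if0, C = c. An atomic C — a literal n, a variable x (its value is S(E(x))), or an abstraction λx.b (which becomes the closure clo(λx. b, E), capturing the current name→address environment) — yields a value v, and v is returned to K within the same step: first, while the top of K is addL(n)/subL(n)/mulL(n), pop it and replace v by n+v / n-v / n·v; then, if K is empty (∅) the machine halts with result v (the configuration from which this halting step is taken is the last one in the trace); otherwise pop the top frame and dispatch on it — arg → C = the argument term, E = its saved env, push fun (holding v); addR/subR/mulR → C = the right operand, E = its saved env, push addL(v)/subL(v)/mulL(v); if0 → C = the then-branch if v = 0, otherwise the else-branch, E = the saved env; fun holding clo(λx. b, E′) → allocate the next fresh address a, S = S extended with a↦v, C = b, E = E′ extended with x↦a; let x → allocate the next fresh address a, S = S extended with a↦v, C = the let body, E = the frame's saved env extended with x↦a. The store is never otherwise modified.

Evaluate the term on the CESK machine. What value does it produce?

Answer: 11

Execution trace:
t=0: ⟨C=(((λy. ((λq. q) y)) (-3 * -4)) - ((λz. 1) ((λq. q) 3))); E=∅; S=∅; K=∅⟩
t=1: ⟨C=((λy. ((λq. q) y)) (-3 * -4)); E=∅; S=∅; K=[subR]⟩
t=2: ⟨C=(λy. ((λq. q) y)); E=∅; S=∅; K=[arg :: subR]⟩
t=3: ⟨C=(-3 * -4); E=∅; S=∅; K=[fun :: subR]⟩
t=4: ⟨C=-3; E=∅; S=∅; K=[mulR :: fun :: subR]⟩
t=5: ⟨C=-4; E=∅; S=∅; K=[mulL(-3) :: fun :: subR]⟩
t=6: ⟨C=((λq. q) y); E={y↦0}; S={0↦12}; K=[subR]⟩
t=7: ⟨C=(λq. q); E={y↦0}; S={0↦12}; K=[arg :: subR]⟩
t=8: ⟨C=y; E={y↦0}; S={0↦12}; K=[fun :: subR]⟩
t=9: ⟨C=q; E={q↦1, y↦0}; S={0↦12, 1↦12}; K=[subR]⟩
t=10: ⟨C=((λz. 1) ((λq. q) 3)); E=∅; S={0↦12, 1↦12}; K=[subL(12)]⟩
t=11: ⟨C=(λz. 1); E=∅; S={0↦12, 1↦12}; K=[arg :: subL(12)]⟩
t=12: ⟨C=((λq. q) 3); E=∅; S={0↦12, 1↦12}; K=[fun :: subL(12)]⟩
t=13: ⟨C=(λq. q); E=∅; S={0↦12, 1↦12}; K=[arg :: fun :: subL(12)]⟩
t=14: ⟨C=3; E=∅; S={0↦12, 1↦12}; K=[fun :: fun :: subL(12)]⟩
t=15: ⟨C=q; E={q↦2}; S={0↦12, 1↦12, 2↦3}; K=[fun :: subL(12)]⟩
t=16: ⟨C=1; E={z↦3}; S={0↦12, 1↦12, 2↦3, 3↦3}; K=[subL(12)]⟩
→ final value 11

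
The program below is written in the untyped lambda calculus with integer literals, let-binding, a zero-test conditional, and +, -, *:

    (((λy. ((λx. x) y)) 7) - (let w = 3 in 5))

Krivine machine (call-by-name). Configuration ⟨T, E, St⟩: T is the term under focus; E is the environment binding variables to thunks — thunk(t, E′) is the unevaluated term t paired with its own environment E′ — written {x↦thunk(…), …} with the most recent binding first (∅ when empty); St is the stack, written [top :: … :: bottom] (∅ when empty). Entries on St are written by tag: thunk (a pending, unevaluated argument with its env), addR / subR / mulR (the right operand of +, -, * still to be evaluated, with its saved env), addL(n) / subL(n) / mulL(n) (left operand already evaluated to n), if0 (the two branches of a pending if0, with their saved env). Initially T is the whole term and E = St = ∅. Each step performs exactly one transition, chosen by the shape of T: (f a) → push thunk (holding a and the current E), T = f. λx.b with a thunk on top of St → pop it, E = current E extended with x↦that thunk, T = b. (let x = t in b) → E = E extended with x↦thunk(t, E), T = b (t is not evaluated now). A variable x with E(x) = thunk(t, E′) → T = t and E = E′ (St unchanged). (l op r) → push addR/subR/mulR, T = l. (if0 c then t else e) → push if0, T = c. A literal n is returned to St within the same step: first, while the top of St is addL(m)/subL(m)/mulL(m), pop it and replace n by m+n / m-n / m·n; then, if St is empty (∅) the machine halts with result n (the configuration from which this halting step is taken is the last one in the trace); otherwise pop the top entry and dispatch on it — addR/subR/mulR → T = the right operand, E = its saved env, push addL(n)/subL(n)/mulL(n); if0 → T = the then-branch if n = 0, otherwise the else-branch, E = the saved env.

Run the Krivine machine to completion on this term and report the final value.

0. ⟨T=(((λy. ((λx. x) y)) 7) - (let w = 3 in 5)); E=∅; St=∅⟩
1. ⟨T=((λy. ((λx. x) y)) 7); E=∅; St=[subR]⟩
2. ⟨T=(λy. ((λx. x) y)); E=∅; St=[thunk :: subR]⟩
3. ⟨T=((λx. x) y); E={y↦thunk(7, ∅)}; St=[subR]⟩
4. ⟨T=(λx. x); E={y↦thunk(7, ∅)}; St=[thunk :: subR]⟩
5. ⟨T=x; E={x↦thunk(y, {y↦thunk(7, ∅)}), y↦thunk(7, ∅)}; St=[subR]⟩
6. ⟨T=y; E={y↦thunk(7, ∅)}; St=[subR]⟩
7. ⟨T=7; E=∅; St=[subR]⟩
8. ⟨T=(let w = 3 in 5); E=∅; St=[subL(7)]⟩
9. ⟨T=5; E={w↦thunk(3, ∅)}; St=[subL(7)]⟩
→ final value 2

Answer: 2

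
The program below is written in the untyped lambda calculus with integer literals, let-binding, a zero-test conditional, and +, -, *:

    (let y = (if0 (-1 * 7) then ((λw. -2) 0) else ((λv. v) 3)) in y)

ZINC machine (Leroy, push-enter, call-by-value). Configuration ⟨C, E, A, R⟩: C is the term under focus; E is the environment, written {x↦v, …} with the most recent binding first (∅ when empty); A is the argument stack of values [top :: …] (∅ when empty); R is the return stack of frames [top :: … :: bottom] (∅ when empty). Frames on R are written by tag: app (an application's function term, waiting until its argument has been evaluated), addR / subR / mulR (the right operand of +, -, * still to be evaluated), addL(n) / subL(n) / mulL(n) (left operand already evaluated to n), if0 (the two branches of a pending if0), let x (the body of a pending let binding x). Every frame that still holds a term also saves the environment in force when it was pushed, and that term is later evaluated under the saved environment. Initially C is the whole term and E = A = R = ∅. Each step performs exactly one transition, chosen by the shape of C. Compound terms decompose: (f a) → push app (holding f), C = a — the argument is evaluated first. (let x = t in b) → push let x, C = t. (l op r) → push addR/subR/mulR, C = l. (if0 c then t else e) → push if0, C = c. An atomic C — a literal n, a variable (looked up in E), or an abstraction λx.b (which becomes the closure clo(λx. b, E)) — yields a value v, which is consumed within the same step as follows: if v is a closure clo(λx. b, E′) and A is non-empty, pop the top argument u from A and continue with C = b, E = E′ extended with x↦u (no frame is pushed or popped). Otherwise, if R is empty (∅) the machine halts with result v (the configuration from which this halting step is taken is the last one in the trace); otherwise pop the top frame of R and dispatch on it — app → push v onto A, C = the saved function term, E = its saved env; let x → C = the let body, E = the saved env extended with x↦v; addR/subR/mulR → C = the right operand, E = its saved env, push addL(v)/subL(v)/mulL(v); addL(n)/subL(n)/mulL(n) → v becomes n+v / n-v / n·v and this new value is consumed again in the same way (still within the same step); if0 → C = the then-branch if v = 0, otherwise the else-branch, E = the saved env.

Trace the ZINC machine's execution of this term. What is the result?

Answer: 3

Machine steps:
0. [C=(let y = (if0 (-1 * 7) then ((λw. -2) 0) else ((λv. v) 3)) in y) | E=∅ | A=∅ | R=∅]
1. [C=(if0 (-1 * 7) then ((λw. -2) 0) else ((λv. v) 3)) | E=∅ | A=∅ | R=[let y]]
2. [C=(-1 * 7) | E=∅ | A=∅ | R=[if0 :: let y]]
3. [C=-1 | E=∅ | A=∅ | R=[mulR :: if0 :: let y]]
4. [C=7 | E=∅ | A=∅ | R=[mulL(-1) :: if0 :: let y]]
5. [C=((λv. v) 3) | E=∅ | A=∅ | R=[let y]]
6. [C=3 | E=∅ | A=∅ | R=[app :: let y]]
7. [C=(λv. v) | E=∅ | A=[3] | R=[let y]]
8. [C=v | E={v↦3} | A=∅ | R=[let y]]
9. [C=y | E={y↦3} | A=∅ | R=∅]
→ final value 3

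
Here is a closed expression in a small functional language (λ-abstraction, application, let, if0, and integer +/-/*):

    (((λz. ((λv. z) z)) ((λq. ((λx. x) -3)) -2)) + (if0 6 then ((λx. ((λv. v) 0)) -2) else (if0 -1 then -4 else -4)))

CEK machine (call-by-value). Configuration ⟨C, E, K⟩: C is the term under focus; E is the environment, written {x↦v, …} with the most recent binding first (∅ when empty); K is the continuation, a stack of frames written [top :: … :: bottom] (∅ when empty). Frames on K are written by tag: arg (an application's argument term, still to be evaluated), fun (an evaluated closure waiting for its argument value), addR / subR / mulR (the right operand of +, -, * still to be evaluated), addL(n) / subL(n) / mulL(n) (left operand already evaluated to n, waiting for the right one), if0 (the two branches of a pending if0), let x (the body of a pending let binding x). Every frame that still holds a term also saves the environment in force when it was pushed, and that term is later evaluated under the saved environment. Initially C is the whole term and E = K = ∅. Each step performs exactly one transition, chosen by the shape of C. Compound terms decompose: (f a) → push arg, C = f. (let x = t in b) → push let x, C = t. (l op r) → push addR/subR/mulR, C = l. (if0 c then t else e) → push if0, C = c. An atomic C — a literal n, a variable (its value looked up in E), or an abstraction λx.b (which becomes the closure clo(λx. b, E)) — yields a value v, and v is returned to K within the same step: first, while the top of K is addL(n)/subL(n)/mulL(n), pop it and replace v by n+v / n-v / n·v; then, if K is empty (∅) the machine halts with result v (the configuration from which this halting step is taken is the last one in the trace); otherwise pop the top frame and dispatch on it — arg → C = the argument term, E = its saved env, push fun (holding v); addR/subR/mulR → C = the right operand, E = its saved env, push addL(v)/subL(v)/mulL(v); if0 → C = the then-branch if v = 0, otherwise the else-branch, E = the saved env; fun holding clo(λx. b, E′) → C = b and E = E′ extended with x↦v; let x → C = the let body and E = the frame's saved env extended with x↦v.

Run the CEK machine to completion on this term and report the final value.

step 0: <C=(((λz. ((λv. z) z)) ((λq. ((λx. x) -3)) -2)) + (if0 6 then ((λx. ((λv. v) 0)) -2) else (if0 -1 then -4 else -4))), E=∅, K=∅>
step 1: <C=((λz. ((λv. z) z)) ((λq. ((λx. x) -3)) -2)), E=∅, K=[addR]>
step 2: <C=(λz. ((λv. z) z)), E=∅, K=[arg :: addR]>
step 3: <C=((λq. ((λx. x) -3)) -2), E=∅, K=[fun :: addR]>
step 4: <C=(λq. ((λx. x) -3)), E=∅, K=[arg :: fun :: addR]>
step 5: <C=-2, E=∅, K=[fun :: fun :: addR]>
step 6: <C=((λx. x) -3), E={q↦-2}, K=[fun :: addR]>
step 7: <C=(λx. x), E={q↦-2}, K=[arg :: fun :: addR]>
step 8: <C=-3, E={q↦-2}, K=[fun :: fun :: addR]>
step 9: <C=x, E={x↦-3, q↦-2}, K=[fun :: addR]>
step 10: <C=((λv. z) z), E={z↦-3}, K=[addR]>
step 11: <C=(λv. z), E={z↦-3}, K=[arg :: addR]>
step 12: <C=z, E={z↦-3}, K=[fun :: addR]>
step 13: <C=z, E={v↦-3, z↦-3}, K=[addR]>
step 14: <C=(if0 6 then ((λx. ((λv. v) 0)) -2) else (if0 -1 then -4 else -4)), E=∅, K=[addL(-3)]>
step 15: <C=6, E=∅, K=[if0 :: addL(-3)]>
step 16: <C=(if0 -1 then -4 else -4), E=∅, K=[addL(-3)]>
step 17: <C=-1, E=∅, K=[if0 :: addL(-3)]>
step 18: <C=-4, E=∅, K=[addL(-3)]>
→ final value -7

Answer: -7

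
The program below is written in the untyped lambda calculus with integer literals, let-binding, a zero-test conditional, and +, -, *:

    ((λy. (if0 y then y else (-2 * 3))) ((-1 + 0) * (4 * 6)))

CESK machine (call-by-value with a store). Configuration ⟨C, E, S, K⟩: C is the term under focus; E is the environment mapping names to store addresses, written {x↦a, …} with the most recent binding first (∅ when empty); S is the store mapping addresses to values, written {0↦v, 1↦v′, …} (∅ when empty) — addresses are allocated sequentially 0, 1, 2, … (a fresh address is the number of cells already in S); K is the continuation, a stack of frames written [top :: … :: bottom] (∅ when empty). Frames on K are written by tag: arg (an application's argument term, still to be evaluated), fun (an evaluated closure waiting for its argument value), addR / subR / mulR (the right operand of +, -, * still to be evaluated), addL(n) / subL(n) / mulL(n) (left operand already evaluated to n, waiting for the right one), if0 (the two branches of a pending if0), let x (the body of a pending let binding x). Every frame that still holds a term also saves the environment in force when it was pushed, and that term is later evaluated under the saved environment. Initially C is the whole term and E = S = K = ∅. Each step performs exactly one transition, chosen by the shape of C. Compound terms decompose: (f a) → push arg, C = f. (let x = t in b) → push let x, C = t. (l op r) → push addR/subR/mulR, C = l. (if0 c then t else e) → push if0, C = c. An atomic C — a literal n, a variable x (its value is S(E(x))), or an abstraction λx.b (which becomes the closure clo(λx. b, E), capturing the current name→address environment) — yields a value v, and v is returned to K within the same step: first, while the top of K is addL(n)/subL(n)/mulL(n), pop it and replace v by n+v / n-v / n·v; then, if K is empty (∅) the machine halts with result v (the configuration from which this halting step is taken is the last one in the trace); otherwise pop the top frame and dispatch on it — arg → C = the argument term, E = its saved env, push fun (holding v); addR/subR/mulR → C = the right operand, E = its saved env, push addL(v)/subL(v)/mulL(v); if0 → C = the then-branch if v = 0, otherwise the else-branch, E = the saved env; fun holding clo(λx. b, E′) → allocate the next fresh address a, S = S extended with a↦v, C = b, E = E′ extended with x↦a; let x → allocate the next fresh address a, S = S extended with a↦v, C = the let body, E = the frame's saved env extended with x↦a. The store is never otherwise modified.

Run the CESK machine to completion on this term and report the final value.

step 0: <C=((λy. (if0 y then y else (-2 * 3))) ((-1 + 0) * (4 * 6))), E=∅, S=∅, K=∅>
step 1: <C=(λy. (if0 y then y else (-2 * 3))), E=∅, S=∅, K=[arg]>
step 2: <C=((-1 + 0) * (4 * 6)), E=∅, S=∅, K=[fun]>
step 3: <C=(-1 + 0), E=∅, S=∅, K=[mulR :: fun]>
step 4: <C=-1, E=∅, S=∅, K=[addR :: mulR :: fun]>
step 5: <C=0, E=∅, S=∅, K=[addL(-1) :: mulR :: fun]>
step 6: <C=(4 * 6), E=∅, S=∅, K=[mulL(-1) :: fun]>
step 7: <C=4, E=∅, S=∅, K=[mulR :: mulL(-1) :: fun]>
step 8: <C=6, E=∅, S=∅, K=[mulL(4) :: mulL(-1) :: fun]>
step 9: <C=(if0 y then y else (-2 * 3)), E={y↦0}, S={0↦-24}, K=∅>
step 10: <C=y, E={y↦0}, S={0↦-24}, K=[if0]>
step 11: <C=(-2 * 3), E={y↦0}, S={0↦-24}, K=∅>
step 12: <C=-2, E={y↦0}, S={0↦-24}, K=[mulR]>
step 13: <C=3, E={y↦0}, S={0↦-24}, K=[mulL(-2)]>
→ final value -6

Answer: -6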